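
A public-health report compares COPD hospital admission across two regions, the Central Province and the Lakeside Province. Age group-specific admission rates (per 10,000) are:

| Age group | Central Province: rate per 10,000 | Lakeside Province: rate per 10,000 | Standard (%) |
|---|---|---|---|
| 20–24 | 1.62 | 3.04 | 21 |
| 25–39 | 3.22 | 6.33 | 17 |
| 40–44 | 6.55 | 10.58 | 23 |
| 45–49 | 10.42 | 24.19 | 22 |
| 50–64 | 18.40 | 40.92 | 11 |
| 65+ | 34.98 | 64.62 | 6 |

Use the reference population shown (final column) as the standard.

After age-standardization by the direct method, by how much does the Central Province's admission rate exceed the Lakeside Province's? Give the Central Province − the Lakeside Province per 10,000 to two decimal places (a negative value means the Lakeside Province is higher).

Standard weights: 0.21, 0.17, 0.23, 0.22, 0.11, 0.06.
The Central Province: 0.2100×1.62 + 0.1700×3.22 + 0.2300×6.55 + 0.2200×10.42 + 0.1100×18.40 + 0.0600×34.98 = 8.8093 per 10,000.
The Lakeside Province: 0.2100×3.04 + 0.1700×6.33 + 0.2300×10.58 + 0.2200×24.19 + 0.1100×40.92 + 0.0600×64.62 = 17.8481 per 10,000.
Difference = 8.8093 − 17.8481 = -9.0388.

-9.04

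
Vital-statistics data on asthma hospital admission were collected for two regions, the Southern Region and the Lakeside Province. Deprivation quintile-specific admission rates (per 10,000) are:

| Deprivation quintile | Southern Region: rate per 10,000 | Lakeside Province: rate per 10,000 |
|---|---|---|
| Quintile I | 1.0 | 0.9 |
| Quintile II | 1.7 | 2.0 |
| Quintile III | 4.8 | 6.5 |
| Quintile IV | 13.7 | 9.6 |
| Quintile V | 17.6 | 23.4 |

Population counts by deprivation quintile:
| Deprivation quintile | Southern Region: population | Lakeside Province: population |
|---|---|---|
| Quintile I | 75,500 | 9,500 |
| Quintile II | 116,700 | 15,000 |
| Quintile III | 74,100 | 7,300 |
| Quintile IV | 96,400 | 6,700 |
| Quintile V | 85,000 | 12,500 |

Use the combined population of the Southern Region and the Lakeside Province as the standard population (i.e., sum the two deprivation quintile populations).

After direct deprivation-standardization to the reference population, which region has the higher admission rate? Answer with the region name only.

Lakeside Province

Combined standard total = 498,700; weights = 0.1704, 0.2641, 0.1632, 0.2067, 0.1955.
The Southern Region: 0.1704×1.0 + 0.2641×1.7 + 0.1632×4.8 + 0.2067×13.7 + 0.1955×17.6 = 7.6761 per 10,000.
The Lakeside Province: 0.1704×0.9 + 0.2641×2.0 + 0.1632×6.5 + 0.2067×9.6 + 0.1955×23.4 = 8.3021 per 10,000.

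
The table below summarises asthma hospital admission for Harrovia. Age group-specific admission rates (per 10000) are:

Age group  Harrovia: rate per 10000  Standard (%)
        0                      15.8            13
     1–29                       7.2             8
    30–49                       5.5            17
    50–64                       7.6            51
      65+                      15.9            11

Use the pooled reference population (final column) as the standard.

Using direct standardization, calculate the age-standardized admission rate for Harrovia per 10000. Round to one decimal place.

Standard weights: 0.13, 0.08, 0.17, 0.51, 0.11.
Standardized rate: 0.1300×15.8 + 0.0800×7.2 + 0.1700×5.5 + 0.5100×7.6 + 0.1100×15.9 = 9.1900 per 10000.

9.2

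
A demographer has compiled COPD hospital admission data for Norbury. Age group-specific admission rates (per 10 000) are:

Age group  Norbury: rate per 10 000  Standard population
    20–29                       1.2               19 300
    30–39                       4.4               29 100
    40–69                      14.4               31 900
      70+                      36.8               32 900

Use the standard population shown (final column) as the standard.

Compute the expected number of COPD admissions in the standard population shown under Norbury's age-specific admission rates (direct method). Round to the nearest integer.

182

Expected COPD admissions = Σ (standard pop × age-specific rate ÷ 10 000)
= 19 300×1.2/10 000 + 29 100×4.4/10 000 + 31 900×14.4/10 000 + 32 900×36.8/10 000
= 2.32 + 12.80 + 45.94 + 121.07 = 182.13.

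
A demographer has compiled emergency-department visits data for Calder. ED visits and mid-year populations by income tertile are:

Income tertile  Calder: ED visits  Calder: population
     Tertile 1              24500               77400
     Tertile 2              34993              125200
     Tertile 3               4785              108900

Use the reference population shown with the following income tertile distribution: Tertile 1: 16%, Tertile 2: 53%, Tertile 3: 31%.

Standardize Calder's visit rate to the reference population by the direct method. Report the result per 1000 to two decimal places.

212.40

Income-specific rates per 1000 for Calder: 316.537, 279.497, 43.939.
Standard weights: 0.16, 0.53, 0.31.
Standardized rate: 0.1600×316.537 + 0.5300×279.497 + 0.3100×43.939 = 212.4005 per 1000.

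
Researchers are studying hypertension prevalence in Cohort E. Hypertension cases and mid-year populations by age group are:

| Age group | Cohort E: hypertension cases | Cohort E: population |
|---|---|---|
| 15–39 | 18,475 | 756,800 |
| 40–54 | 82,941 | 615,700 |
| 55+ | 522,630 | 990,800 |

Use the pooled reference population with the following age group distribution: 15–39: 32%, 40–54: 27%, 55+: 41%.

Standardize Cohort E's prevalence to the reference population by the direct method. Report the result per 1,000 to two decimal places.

Age-specific rates per 1,000 for Cohort E: 24.412, 134.710, 527.483.
Standard weights: 0.32, 0.27, 0.41.
Standardized rate: 0.3200×24.412 + 0.2700×134.710 + 0.4100×527.483 = 260.4515 per 1,000.

260.45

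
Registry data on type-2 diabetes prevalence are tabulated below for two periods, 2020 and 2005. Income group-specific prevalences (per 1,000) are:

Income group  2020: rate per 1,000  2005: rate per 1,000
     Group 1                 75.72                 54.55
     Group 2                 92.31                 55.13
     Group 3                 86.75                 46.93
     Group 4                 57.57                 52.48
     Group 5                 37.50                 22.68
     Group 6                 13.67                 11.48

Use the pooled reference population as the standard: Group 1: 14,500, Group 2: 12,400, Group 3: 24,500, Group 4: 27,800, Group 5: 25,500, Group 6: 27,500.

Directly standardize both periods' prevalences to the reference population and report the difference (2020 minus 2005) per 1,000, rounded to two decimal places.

17.57

Standard total = 132,200; weights = 0.1097, 0.0938, 0.1853, 0.2103, 0.1929, 0.2080.
2020: 0.1097×75.72 + 0.0938×92.31 + 0.1853×86.75 + 0.2103×57.57 + 0.1929×37.50 + 0.2080×13.67 = 55.2238 per 1,000.
2005: 0.1097×54.55 + 0.0938×55.13 + 0.1853×46.93 + 0.2103×52.48 + 0.1929×22.68 + 0.2080×11.48 = 37.6502 per 1,000.
Difference = 55.2238 − 37.6502 = 17.5736.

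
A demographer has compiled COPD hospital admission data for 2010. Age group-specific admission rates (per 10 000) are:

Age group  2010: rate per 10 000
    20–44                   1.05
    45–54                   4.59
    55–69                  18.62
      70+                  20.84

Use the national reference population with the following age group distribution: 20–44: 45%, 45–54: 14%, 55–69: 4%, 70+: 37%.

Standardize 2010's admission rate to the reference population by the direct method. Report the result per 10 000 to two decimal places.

Standard weights: 0.45, 0.14, 0.04, 0.37.
Standardized rate: 0.4500×1.05 + 0.1400×4.59 + 0.0400×18.62 + 0.3700×20.84 = 9.5707 per 10 000.

9.57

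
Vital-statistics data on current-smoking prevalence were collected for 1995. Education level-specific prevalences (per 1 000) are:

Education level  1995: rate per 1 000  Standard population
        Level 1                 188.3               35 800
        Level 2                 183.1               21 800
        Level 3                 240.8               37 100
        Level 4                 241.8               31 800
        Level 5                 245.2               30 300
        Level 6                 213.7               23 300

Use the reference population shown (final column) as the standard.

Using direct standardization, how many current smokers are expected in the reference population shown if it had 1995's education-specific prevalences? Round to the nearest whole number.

39764

Expected current smokers = Σ (standard pop × education-specific rate ÷ 1 000)
= 35 800×188.3/1 000 + 21 800×183.1/1 000 + 37 100×240.8/1 000 + 31 800×241.8/1 000 + 30 300×245.2/1 000 + 23 300×213.7/1 000
= 6741.14 + 3991.58 + 8933.68 + 7689.24 + 7429.56 + 4979.21 = 39764.41.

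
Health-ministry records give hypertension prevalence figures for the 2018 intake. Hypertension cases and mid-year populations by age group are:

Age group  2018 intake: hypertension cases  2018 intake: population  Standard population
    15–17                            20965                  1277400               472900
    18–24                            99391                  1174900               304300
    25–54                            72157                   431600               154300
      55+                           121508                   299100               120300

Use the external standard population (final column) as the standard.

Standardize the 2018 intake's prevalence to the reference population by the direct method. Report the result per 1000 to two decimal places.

102.84

Age-specific rates per 1000 for the 2018 intake: 16.412, 84.595, 167.185, 406.245.
Standard total = 1051800; weights = 0.4496, 0.2893, 0.1467, 0.1144.
Standardized rate: 0.4496×16.412 + 0.2893×84.595 + 0.1467×167.185 + 0.1144×406.245 = 102.8443 per 1000.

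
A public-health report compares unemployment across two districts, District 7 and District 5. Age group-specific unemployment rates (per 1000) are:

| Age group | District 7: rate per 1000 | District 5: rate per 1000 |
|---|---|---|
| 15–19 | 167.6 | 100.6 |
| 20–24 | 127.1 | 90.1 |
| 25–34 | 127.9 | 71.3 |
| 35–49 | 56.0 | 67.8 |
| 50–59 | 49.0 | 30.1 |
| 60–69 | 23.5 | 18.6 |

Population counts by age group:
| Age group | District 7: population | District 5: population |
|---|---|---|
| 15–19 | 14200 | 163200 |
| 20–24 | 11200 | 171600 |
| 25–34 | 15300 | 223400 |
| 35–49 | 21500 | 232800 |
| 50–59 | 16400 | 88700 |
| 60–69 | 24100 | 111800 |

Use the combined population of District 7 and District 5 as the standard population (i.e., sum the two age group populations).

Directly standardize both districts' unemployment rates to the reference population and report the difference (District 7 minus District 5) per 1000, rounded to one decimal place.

Combined standard total = 1094200; weights = 0.1621, 0.1671, 0.2182, 0.2324, 0.0961, 0.1242.
District 7: 0.1621×167.6 + 0.1671×127.1 + 0.2182×127.9 + 0.2324×56.0 + 0.0961×49.0 + 0.1242×23.5 = 96.9477 per 1000.
District 5: 0.1621×100.6 + 0.1671×90.1 + 0.2182×71.3 + 0.2324×67.8 + 0.0961×30.1 + 0.1242×18.6 = 67.8750 per 1000.
Difference = 96.9477 − 67.8750 = 29.0727.

29.1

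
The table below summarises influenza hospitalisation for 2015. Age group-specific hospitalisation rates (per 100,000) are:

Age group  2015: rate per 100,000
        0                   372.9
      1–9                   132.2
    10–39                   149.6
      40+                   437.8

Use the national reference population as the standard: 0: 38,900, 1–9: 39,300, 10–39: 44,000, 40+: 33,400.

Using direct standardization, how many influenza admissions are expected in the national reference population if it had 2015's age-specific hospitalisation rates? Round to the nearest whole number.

409

Expected influenza admissions = Σ (standard pop × age-specific rate ÷ 100,000)
= 38,900×372.9/100,000 + 39,300×132.2/100,000 + 44,000×149.6/100,000 + 33,400×437.8/100,000
= 145.06 + 51.95 + 65.82 + 146.23 = 409.06.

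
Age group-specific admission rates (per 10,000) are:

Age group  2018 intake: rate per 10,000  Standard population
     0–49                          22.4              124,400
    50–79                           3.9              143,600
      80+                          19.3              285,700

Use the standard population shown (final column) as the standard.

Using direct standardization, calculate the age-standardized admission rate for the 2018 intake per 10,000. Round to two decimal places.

16.00

Standard total = 553,700; weights = 0.2247, 0.2593, 0.5160.
Standardized rate: 0.2247×22.4 + 0.2593×3.9 + 0.5160×19.3 = 16.0025 per 10,000.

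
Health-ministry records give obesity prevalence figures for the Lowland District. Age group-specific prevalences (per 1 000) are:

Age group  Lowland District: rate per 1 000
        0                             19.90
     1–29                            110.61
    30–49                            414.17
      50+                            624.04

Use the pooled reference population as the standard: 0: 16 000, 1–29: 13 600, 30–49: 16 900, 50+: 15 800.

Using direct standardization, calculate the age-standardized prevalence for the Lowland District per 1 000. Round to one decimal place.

299.9

Standard total = 62 300; weights = 0.2568, 0.2183, 0.2713, 0.2536.
Standardized rate: 0.2568×19.90 + 0.2183×110.61 + 0.2713×414.17 + 0.2536×624.04 = 299.8716 per 1 000.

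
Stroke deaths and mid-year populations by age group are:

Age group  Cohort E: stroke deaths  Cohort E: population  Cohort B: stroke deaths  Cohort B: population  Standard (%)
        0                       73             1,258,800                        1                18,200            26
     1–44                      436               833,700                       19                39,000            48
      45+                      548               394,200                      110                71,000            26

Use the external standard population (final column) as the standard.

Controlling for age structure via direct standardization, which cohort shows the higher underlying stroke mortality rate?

Cohort B

Age-specific rates per 100,000 for Cohort E: 5.80, 52.30, 139.02.
For Cohort B: 5.49, 48.72, 154.93.
Standard weights: 0.26, 0.48, 0.26.
Cohort E: 0.2600×5.80 + 0.4800×52.30 + 0.2600×139.02 = 62.7544 per 100,000.
Cohort B: 0.2600×5.49 + 0.4800×48.72 + 0.2600×154.93 = 65.0949 per 100,000.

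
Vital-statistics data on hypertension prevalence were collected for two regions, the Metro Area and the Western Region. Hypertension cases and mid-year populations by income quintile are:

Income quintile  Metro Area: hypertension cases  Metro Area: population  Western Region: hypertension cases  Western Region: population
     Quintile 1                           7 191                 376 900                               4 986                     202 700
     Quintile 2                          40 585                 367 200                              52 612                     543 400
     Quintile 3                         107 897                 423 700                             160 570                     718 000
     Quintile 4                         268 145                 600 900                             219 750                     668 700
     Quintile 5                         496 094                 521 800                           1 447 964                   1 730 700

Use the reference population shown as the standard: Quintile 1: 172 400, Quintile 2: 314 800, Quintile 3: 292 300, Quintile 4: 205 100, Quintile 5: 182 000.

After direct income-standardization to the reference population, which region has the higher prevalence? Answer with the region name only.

Metro Area

Income-specific rates per 1 000 for the Metro Area: 19.079, 110.526, 254.654, 446.239, 950.736.
For the Western Region: 24.598, 96.820, 223.635, 328.623, 836.635.
Standard total = 1 166 600; weights = 0.1478, 0.2698, 0.2506, 0.1758, 0.1560.
The Metro Area: 0.1478×19.079 + 0.2698×110.526 + 0.2506×254.654 + 0.1758×446.239 + 0.1560×950.736 = 323.2262 per 1 000.
The Western Region: 0.1478×24.598 + 0.2698×96.820 + 0.2506×223.635 + 0.1758×328.623 + 0.1560×836.635 = 274.0924 per 1 000.
The crude rates (401.62 vs 488.13) would put the Western Region higher, but that reflects its income composition; once standardized to a common income structure, the Metro Area has the higher underlying rate.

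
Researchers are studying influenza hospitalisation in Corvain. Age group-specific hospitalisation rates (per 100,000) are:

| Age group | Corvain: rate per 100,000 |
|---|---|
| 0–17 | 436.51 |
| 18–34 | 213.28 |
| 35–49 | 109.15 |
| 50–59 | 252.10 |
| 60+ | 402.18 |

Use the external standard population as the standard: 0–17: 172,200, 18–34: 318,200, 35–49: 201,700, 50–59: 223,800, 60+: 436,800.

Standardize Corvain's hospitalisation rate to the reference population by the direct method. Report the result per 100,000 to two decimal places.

Standard total = 1,352,700; weights = 0.1273, 0.2352, 0.1491, 0.1654, 0.3229.
Standardized rate: 0.1273×436.51 + 0.2352×213.28 + 0.1491×109.15 + 0.1654×252.10 + 0.3229×402.18 = 293.5909 per 100,000.

293.59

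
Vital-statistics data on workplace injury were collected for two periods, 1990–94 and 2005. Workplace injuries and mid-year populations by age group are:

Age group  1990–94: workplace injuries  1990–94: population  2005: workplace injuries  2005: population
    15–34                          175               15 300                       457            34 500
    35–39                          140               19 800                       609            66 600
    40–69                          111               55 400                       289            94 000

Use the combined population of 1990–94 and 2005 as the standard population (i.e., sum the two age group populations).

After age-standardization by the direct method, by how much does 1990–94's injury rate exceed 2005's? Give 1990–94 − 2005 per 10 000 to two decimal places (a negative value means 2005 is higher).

-15.03

Age-specific rates per 10 000 for 1990–94: 114.38, 70.71, 20.04.
For 2005: 132.46, 91.44, 30.74.
Combined standard total = 285 600; weights = 0.1744, 0.3025, 0.5231.
1990–94: 0.1744×114.38 + 0.3025×70.71 + 0.5231×20.04 = 51.8157 per 10 000.
2005: 0.1744×132.46 + 0.3025×91.44 + 0.5231×30.74 = 66.8435 per 10 000.
Difference = 51.8157 − 66.8435 = -15.0278.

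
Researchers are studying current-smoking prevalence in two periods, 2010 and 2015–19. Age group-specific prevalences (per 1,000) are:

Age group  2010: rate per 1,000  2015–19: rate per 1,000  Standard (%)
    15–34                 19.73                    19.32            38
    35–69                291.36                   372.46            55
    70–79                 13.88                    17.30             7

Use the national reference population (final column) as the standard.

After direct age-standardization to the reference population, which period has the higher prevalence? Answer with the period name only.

Standard weights: 0.38, 0.55, 0.07.
2010: 0.3800×19.73 + 0.5500×291.36 + 0.0700×13.88 = 168.7170 per 1,000.
2015–19: 0.3800×19.32 + 0.5500×372.46 + 0.0700×17.30 = 213.4056 per 1,000.

2015–19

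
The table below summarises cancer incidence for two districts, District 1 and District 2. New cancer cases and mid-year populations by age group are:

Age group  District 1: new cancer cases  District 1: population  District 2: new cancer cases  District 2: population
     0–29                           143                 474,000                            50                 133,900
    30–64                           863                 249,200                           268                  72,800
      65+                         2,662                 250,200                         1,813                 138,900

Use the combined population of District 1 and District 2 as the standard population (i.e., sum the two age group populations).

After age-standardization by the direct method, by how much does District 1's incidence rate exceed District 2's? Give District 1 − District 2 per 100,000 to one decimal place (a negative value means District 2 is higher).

-79.8

Age-specific rates per 100,000 for District 1: 30.17, 346.31, 1063.95.
For District 2: 37.34, 368.13, 1305.26.
Combined standard total = 1,319,000; weights = 0.4609, 0.2441, 0.2950.
District 1: 0.4609×30.17 + 0.2441×346.31 + 0.2950×1063.95 = 412.3073 per 100,000.
District 2: 0.4609×37.34 + 0.2441×368.13 + 0.2950×1305.26 = 492.1252 per 100,000.
Difference = 412.3073 − 492.1252 = -79.8179.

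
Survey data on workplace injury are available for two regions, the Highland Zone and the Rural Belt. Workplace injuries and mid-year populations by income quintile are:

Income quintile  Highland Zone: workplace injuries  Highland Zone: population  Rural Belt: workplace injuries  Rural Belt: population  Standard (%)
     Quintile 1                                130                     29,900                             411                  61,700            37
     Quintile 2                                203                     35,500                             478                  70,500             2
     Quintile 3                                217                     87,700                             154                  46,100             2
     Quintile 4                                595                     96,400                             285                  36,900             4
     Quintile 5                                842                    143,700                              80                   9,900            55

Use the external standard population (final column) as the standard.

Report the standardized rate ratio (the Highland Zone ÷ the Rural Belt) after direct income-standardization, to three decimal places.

0.706

Income-specific rates per 10,000 for the Highland Zone: 43.48, 57.18, 24.74, 61.72, 58.59.
For the Rural Belt: 66.61, 67.80, 33.41, 77.24, 80.81.
Standard weights: 0.37, 0.02, 0.02, 0.04, 0.55.
The Highland Zone: 0.3700×43.48 + 0.0200×57.18 + 0.0200×24.74 + 0.0400×61.72 + 0.5500×58.59 = 52.4212 per 10,000.
The Rural Belt: 0.3700×66.61 + 0.0200×67.80 + 0.0200×33.41 + 0.0400×77.24 + 0.5500×80.81 = 74.2047 per 10,000.
Ratio = 52.4212 ÷ 74.2047 = 0.70644.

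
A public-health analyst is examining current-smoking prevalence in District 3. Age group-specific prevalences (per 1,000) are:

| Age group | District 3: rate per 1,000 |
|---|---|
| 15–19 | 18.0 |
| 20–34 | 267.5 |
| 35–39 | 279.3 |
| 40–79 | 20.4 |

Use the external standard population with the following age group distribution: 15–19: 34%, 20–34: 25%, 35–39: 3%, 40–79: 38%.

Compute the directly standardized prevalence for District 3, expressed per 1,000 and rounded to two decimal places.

Standard weights: 0.34, 0.25, 0.03, 0.38.
Standardized rate: 0.3400×18.0 + 0.2500×267.5 + 0.0300×279.3 + 0.3800×20.4 = 89.1260 per 1,000.

89.13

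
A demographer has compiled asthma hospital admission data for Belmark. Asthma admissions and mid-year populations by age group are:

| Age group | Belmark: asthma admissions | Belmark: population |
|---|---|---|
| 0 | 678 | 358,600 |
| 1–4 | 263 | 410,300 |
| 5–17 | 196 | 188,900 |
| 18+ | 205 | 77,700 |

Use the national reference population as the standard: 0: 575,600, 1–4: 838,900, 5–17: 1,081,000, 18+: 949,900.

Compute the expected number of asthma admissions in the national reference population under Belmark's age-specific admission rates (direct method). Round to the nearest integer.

5254

Age-specific rates per 10,000 for Belmark: 18.91, 6.41, 10.38, 26.38.
Expected asthma admissions = Σ (standard pop × age-specific rate ÷ 10,000)
= 575,600×18.91/10,000 + 838,900×6.41/10,000 + 1,081,000×10.38/10,000 + 949,900×26.38/10,000
= 1088.28 + 537.73 + 1121.63 + 2506.17 = 5253.81.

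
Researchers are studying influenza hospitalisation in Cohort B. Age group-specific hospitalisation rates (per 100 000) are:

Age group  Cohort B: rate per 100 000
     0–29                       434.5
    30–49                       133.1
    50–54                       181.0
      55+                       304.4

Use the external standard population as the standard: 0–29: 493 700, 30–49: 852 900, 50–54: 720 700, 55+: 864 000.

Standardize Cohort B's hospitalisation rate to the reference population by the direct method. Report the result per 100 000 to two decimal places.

Standard total = 2 931 300; weights = 0.1684, 0.2910, 0.2459, 0.2947.
Standardized rate: 0.1684×434.5 + 0.2910×133.1 + 0.2459×181.0 + 0.2947×304.4 = 246.1304 per 100 000.

246.13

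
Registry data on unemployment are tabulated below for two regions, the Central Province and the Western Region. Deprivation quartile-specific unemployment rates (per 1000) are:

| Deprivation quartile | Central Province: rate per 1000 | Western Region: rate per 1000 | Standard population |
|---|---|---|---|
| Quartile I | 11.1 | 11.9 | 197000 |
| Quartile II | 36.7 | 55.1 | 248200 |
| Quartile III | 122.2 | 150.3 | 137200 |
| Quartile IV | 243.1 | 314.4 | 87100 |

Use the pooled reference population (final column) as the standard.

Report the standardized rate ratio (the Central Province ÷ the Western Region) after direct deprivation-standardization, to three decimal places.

Standard total = 669500; weights = 0.2942, 0.3707, 0.2049, 0.1301.
The Central Province: 0.2942×11.1 + 0.3707×36.7 + 0.2049×122.2 + 0.1301×243.1 = 73.5407 per 1000.
The Western Region: 0.2942×11.9 + 0.3707×55.1 + 0.2049×150.3 + 0.1301×314.4 = 95.6318 per 1000.
Ratio = 73.5407 ÷ 95.6318 = 0.76900.

0.769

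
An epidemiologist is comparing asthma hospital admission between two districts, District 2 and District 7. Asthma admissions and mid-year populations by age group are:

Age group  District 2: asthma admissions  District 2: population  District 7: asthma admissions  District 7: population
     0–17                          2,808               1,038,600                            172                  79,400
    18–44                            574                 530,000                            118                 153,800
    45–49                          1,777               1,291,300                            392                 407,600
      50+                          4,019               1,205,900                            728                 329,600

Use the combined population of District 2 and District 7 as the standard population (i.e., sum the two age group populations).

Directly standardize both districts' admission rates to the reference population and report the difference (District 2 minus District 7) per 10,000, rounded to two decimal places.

6.45

Age-specific rates per 10,000 for District 2: 27.04, 10.83, 13.76, 33.33.
For District 7: 21.66, 7.67, 9.62, 22.09.
Combined standard total = 5,036,200; weights = 0.2220, 0.1358, 0.3373, 0.3049.
District 2: 0.2220×27.04 + 0.1358×10.83 + 0.3373×13.76 + 0.3049×33.33 = 22.2760 per 10,000.
District 7: 0.2220×21.66 + 0.1358×7.67 + 0.3373×9.62 + 0.3049×22.09 = 15.8292 per 10,000.
Difference = 22.2760 − 15.8292 = 6.4468.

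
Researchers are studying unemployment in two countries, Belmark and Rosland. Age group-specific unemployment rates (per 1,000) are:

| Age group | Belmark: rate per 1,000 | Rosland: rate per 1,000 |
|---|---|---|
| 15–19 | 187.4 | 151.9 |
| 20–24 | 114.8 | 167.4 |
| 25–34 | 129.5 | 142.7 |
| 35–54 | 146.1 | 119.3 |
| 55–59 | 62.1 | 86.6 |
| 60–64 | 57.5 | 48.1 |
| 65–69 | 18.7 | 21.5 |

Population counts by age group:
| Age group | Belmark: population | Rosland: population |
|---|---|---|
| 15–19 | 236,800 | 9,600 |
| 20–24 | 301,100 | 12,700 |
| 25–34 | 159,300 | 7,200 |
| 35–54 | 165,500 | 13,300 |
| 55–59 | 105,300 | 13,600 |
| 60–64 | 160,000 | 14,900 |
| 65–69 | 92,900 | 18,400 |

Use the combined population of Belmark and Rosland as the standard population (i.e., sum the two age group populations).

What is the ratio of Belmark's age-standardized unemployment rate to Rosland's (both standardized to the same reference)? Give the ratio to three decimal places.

0.957

Combined standard total = 1,310,600; weights = 0.1880, 0.2394, 0.1270, 0.1364, 0.0907, 0.1335, 0.0849.
Belmark: 0.1880×187.4 + 0.2394×114.8 + 0.1270×129.5 + 0.1364×146.1 + 0.0907×62.1 + 0.1335×57.5 + 0.0849×18.7 = 113.9980 per 1,000.
Rosland: 0.1880×151.9 + 0.2394×167.4 + 0.1270×142.7 + 0.1364×119.3 + 0.0907×86.6 + 0.1335×48.1 + 0.0849×21.5 = 119.1447 per 1,000.
Ratio = 113.9980 ÷ 119.1447 = 0.95680.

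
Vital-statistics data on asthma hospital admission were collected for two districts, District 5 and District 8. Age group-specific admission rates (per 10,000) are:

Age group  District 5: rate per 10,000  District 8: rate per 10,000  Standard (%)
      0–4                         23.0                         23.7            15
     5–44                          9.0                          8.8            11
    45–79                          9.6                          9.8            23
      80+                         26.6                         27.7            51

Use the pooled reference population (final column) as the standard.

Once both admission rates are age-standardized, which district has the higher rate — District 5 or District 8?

District 8

Standard weights: 0.15, 0.11, 0.23, 0.51.
District 5: 0.1500×23.0 + 0.1100×9.0 + 0.2300×9.6 + 0.5100×26.6 = 20.2140 per 10,000.
District 8: 0.1500×23.7 + 0.1100×8.8 + 0.2300×9.8 + 0.5100×27.7 = 20.9040 per 10,000.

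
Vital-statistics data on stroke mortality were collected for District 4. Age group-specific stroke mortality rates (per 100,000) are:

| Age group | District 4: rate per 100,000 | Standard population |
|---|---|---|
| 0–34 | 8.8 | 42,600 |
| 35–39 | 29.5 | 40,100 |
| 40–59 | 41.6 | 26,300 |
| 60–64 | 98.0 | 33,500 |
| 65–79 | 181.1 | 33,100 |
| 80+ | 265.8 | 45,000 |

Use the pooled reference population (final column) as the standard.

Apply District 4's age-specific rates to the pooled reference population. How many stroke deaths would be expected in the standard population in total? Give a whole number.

Expected stroke deaths = Σ (standard pop × age-specific rate ÷ 100,000)
= 42,600×8.8/100,000 + 40,100×29.5/100,000 + 26,300×41.6/100,000 + 33,500×98.0/100,000 + 33,100×181.1/100,000 + 45,000×265.8/100,000
= 3.75 + 11.83 + 10.94 + 32.83 + 59.94 + 119.61 = 238.90.

239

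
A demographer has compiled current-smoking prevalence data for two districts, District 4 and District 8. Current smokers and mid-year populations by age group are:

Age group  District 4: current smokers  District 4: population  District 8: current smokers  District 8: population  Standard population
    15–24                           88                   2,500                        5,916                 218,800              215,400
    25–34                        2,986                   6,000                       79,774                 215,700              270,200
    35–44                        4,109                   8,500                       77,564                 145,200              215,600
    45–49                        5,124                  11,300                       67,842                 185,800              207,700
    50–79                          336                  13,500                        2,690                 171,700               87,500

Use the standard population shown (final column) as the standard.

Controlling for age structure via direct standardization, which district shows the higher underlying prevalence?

District 4

Age-specific rates per 1,000 for District 4: 35.200, 497.667, 483.412, 453.451, 24.889.
For District 8: 27.038, 369.838, 534.187, 365.135, 15.667.
Standard total = 996,400; weights = 0.2162, 0.2712, 0.2164, 0.2085, 0.0878.
District 4: 0.2162×35.200 + 0.2712×497.667 + 0.2164×483.412 + 0.2085×453.451 + 0.0878×24.889 = 343.8728 per 1,000.
District 8: 0.2162×27.038 + 0.2712×369.838 + 0.2164×534.187 + 0.2085×365.135 + 0.0878×15.667 = 299.2115 per 1,000.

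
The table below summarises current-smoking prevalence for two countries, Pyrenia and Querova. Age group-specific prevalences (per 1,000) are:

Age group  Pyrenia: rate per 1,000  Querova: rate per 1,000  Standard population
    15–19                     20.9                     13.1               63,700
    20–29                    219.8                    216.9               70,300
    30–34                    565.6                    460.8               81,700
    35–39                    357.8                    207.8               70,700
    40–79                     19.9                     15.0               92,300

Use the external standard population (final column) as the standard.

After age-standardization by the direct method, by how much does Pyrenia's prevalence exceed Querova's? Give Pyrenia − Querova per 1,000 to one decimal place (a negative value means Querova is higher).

Standard total = 378,700; weights = 0.1682, 0.1856, 0.2157, 0.1867, 0.2437.
Pyrenia: 0.1682×20.9 + 0.1856×219.8 + 0.2157×565.6 + 0.1867×357.8 + 0.2437×19.9 = 237.9879 per 1,000.
Querova: 0.1682×13.1 + 0.1856×216.9 + 0.2157×460.8 + 0.1867×207.8 + 0.2437×15.0 = 184.3302 per 1,000.
Difference = 237.9879 − 184.3302 = 53.6577.

53.7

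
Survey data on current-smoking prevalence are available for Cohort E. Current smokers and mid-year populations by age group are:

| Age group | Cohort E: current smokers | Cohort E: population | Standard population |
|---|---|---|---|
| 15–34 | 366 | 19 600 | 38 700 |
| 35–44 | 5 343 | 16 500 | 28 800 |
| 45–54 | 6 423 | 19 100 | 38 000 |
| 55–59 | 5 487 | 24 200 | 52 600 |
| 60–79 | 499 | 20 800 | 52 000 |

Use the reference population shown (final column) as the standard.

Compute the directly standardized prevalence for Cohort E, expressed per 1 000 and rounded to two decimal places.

171.35

Age-specific rates per 1 000 for Cohort E: 18.673, 323.818, 336.283, 226.736, 23.990.
Standard total = 210 100; weights = 0.1842, 0.1371, 0.1809, 0.2504, 0.2475.
Standardized rate: 0.1842×18.673 + 0.1371×323.818 + 0.1809×336.283 + 0.2504×226.736 + 0.2475×23.990 = 171.3525 per 1 000.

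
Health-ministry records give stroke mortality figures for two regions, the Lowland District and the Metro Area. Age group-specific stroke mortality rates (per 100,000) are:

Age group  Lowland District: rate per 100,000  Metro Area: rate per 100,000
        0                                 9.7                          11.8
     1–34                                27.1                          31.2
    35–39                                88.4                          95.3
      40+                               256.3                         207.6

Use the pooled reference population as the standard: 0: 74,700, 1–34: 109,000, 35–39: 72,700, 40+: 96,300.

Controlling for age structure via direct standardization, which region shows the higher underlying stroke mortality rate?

Standard total = 352,700; weights = 0.2118, 0.3090, 0.2061, 0.2730.
The Lowland District: 0.2118×9.7 + 0.3090×27.1 + 0.2061×88.4 + 0.2730×256.3 = 98.6302 per 100,000.
The Metro Area: 0.2118×11.8 + 0.3090×31.2 + 0.2061×95.3 + 0.2730×207.6 = 88.4674 per 100,000.

Lowland District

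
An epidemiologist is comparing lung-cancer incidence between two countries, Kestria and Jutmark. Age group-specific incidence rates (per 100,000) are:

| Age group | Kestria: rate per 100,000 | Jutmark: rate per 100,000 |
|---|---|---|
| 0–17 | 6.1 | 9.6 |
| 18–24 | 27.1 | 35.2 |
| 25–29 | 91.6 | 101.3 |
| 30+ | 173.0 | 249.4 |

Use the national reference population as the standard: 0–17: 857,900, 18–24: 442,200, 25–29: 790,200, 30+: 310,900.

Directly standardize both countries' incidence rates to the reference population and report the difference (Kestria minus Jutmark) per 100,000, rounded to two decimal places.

Standard total = 2,401,200; weights = 0.3573, 0.1842, 0.3291, 0.1295.
Kestria: 0.3573×6.1 + 0.1842×27.1 + 0.3291×91.6 + 0.1295×173.0 = 59.7138 per 100,000.
Jutmark: 0.3573×9.6 + 0.1842×35.2 + 0.3291×101.3 + 0.1295×249.4 = 75.5401 per 100,000.
Difference = 59.7138 − 75.5401 = -15.8263.

-15.83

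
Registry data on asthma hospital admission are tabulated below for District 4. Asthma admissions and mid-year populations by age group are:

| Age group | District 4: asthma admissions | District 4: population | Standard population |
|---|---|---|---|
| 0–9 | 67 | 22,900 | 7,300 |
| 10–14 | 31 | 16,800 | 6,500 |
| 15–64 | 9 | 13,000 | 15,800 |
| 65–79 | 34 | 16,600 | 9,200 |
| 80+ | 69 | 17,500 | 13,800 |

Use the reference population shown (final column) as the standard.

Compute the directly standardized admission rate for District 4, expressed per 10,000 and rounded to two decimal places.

22.35

Age-specific rates per 10,000 for District 4: 29.26, 18.45, 6.92, 20.48, 39.43.
Standard total = 52,600; weights = 0.1388, 0.1236, 0.3004, 0.1749, 0.2624.
Standardized rate: 0.1388×29.26 + 0.1236×18.45 + 0.3004×6.92 + 0.1749×20.48 + 0.2624×39.43 = 22.3470 per 10,000.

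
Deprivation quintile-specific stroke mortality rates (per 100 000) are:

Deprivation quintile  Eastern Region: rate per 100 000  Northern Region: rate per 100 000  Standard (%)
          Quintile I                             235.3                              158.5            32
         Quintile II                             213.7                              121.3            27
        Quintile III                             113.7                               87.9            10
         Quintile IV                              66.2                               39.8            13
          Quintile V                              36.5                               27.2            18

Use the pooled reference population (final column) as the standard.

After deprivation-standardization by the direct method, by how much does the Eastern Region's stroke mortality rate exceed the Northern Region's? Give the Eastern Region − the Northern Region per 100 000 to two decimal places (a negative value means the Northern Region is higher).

57.21

Standard weights: 0.32, 0.27, 0.10, 0.13, 0.18.
The Eastern Region: 0.3200×235.3 + 0.2700×213.7 + 0.1000×113.7 + 0.1300×66.2 + 0.1800×36.5 = 159.5410 per 100 000.
The Northern Region: 0.3200×158.5 + 0.2700×121.3 + 0.1000×87.9 + 0.1300×39.8 + 0.1800×27.2 = 102.3310 per 100 000.
Difference = 159.5410 − 102.3310 = 57.2100.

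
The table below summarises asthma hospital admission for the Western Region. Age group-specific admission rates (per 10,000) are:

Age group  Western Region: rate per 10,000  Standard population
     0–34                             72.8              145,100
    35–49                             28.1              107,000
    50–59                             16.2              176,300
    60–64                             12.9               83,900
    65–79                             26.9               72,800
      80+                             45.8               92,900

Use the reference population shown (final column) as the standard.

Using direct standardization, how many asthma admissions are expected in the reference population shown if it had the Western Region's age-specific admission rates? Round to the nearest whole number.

Expected asthma admissions = Σ (standard pop × age-specific rate ÷ 10,000)
= 145,100×72.8/10,000 + 107,000×28.1/10,000 + 176,300×16.2/10,000 + 83,900×12.9/10,000 + 72,800×26.9/10,000 + 92,900×45.8/10,000
= 1056.33 + 300.67 + 285.61 + 108.23 + 195.83 + 425.48 = 2372.15.

2372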